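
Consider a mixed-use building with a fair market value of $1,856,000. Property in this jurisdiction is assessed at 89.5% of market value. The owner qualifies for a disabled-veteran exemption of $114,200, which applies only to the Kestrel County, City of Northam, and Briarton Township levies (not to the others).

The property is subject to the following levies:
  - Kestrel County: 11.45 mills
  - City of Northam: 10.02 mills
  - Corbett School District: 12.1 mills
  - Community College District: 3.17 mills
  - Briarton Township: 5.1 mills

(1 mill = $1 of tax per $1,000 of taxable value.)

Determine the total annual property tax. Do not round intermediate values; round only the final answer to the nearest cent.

$66,466.97

Assessed value = $1,856,000 × 0.895 = $1,661,120
Kestrel County: ($1,661,120 − $114,200) × 0.01145 = $1,546,920 × 0.01145 = $17,712.234
City of Northam: ($1,661,120 − $114,200) × 0.01002 = $1,546,920 × 0.01002 = $15,500.1384
Corbett School District: $1,661,120 × 0.0121 = $20,099.552
Community College District: $1,661,120 × 0.00317 = $5,265.7504
Briarton Township: ($1,661,120 − $114,200) × 0.0051 = $1,546,920 × 0.0051 = $7,889.292
Total = $66,466.9668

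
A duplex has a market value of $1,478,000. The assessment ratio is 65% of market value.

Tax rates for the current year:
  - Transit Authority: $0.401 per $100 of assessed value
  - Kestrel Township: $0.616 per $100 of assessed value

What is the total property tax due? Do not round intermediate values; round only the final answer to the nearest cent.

Assessed value = $1,478,000 × 0.65 = $960,700
Transit Authority: $960,700 × 0.00401 = $3,852.407
Kestrel Township: $960,700 × 0.00616 = $5,917.912
Total = $3,852.407 + $5,917.912 = $9,770.319

$9,770.32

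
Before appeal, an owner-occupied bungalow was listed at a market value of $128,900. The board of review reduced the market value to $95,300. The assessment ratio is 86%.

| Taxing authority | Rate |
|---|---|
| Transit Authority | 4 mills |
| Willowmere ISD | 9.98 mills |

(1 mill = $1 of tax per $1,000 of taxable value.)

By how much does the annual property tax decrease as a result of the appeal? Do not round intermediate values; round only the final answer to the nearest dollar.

$404

Old assessed value = $128,900 × 0.86 = $110,854
New assessed value = $95,300 × 0.86 = $81,958
Combined rate = 0.004 + 0.00998 = 0.01398
Old tax = $110,854 × 0.01398 = $1,549.73892
New tax = $81,958 × 0.01398 = $1,145.77284
Reduction = $1,549.73892 − $1,145.77284 = $403.96608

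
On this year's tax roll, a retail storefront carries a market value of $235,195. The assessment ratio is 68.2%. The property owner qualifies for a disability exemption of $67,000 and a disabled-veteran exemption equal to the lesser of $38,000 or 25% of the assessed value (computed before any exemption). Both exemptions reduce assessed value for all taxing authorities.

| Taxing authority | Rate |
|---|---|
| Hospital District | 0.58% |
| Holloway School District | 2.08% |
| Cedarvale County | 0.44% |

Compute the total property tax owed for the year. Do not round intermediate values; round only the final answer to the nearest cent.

Assessed value = $235,195 × 0.682 = $160,402.99
Disabled-veteran exemption = min($38,000, 25% × $160,402.99) = min($38,000, $40,100.7475) = $38,000 (dollar cap binds)
Taxable value = $160,402.99 − $67,000 − $38,000 = $55,402.99
Hospital District: $55,402.99 × 0.0058 = $321.337342
Holloway School District: $55,402.99 × 0.0208 = $1,152.382192
Cedarvale County: $55,402.99 × 0.0044 = $243.773156
Total = $1,717.49269

$1,717.49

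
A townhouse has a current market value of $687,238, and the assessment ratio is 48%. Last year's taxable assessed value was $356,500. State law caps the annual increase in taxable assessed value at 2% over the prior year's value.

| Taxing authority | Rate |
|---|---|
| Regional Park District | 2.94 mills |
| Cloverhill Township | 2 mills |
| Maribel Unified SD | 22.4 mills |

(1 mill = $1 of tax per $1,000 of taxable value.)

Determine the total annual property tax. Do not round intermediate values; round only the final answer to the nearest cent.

$9,018.76

Uncapped assessed value = $687,238 × 0.48 = $329,874.24
Cap limit = $356,500 × 1.02 = $363,630
Taxable assessed value = min($329,874.24, $363,630) = $329,874.24 (cap does not bind)
Regional Park District: $329,874.24 × 0.00294 = $969.8302656
Cloverhill Township: $329,874.24 × 0.002 = $659.74848
Maribel Unified SD: $329,874.24 × 0.0224 = $7,389.182976
Total = $9,018.7617216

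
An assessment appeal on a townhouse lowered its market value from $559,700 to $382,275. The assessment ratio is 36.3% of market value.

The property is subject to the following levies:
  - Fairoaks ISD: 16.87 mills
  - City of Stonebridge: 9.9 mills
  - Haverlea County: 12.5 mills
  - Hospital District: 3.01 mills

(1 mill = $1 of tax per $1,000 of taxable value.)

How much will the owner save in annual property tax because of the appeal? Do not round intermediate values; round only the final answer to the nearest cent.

$2,723.06

Old assessed value = $559,700 × 0.363 = $203,171.1
New assessed value = $382,275 × 0.363 = $138,765.825
Combined rate = 0.01687 + 0.0099 + 0.0125 + 0.00301 = 0.04228
Old tax = $203,171.1 × 0.04228 = $8,590.074108
New tax = $138,765.825 × 0.04228 = $5,867.019081
Reduction = $8,590.074108 − $5,867.019081 = $2,723.055027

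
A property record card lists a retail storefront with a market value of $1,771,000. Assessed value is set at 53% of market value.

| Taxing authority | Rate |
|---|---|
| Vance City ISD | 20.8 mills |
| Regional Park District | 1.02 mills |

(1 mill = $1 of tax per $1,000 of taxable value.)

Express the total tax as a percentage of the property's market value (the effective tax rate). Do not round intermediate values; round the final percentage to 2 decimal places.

1.16%

Assessed value = $1,771,000 × 0.53 = $938,630
Vance City ISD: $938,630 × 0.0208 = $19,523.504
Regional Park District: $938,630 × 0.00102 = $957.4026
Total tax = $20,480.9066
Effective rate = $20,480.9066 ÷ $1,771,000 = 1.16% of market value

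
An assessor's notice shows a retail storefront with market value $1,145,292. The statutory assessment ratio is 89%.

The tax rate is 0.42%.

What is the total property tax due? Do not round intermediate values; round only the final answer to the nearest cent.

$4,281.10

Assessed value = $1,145,292 × 0.89 = $1,019,309.88
Tax = $1,019,309.88 × 0.0042 = $4,281.101496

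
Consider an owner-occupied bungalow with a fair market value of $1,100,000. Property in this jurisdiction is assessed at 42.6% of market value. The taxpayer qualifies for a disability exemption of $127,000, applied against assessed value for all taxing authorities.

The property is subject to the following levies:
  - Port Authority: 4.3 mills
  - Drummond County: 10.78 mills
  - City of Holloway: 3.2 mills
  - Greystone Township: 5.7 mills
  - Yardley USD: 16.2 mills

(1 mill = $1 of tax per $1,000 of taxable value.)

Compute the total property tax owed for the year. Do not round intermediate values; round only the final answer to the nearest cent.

Assessed value = $1,100,000 × 0.426 = $468,600
Taxable value = $468,600 − $127,000 = $341,600
Port Authority: $341,600 × 0.0043 = $1,468.88
Drummond County: $341,600 × 0.01078 = $3,682.448
City of Holloway: $341,600 × 0.0032 = $1,093.12
Greystone Township: $341,600 × 0.0057 = $1,947.12
Yardley USD: $341,600 × 0.0162 = $5,533.92
Total = $1,468.88 + $3,682.448 + $1,093.12 + $1,947.12 + $5,533.92 = $13,725.488

$13,725.49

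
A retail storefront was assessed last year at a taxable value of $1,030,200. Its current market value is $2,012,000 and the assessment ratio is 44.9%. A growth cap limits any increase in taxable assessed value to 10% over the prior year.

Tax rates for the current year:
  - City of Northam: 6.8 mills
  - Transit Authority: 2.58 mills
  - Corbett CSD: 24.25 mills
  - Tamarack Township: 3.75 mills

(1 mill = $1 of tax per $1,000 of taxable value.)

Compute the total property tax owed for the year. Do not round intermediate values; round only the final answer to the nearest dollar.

$33,769

Uncapped assessed value = $2,012,000 × 0.449 = $903,388
Cap limit = $1,030,200 × 1.1 = $1,133,220
Taxable assessed value = min($903,388, $1,133,220) = $903,388 (cap does not bind)
City of Northam: $903,388 × 0.0068 = $6,143.0384
Transit Authority: $903,388 × 0.00258 = $2,330.74104
Corbett CSD: $903,388 × 0.02425 = $21,907.159
Tamarack Township: $903,388 × 0.00375 = $3,387.705
Total = $33,768.64344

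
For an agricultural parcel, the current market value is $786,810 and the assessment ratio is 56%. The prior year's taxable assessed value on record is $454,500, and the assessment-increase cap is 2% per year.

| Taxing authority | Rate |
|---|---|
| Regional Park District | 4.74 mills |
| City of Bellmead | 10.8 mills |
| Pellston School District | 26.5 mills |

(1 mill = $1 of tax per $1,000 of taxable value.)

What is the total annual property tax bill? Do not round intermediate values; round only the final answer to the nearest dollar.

$18,523

Uncapped assessed value = $786,810 × 0.56 = $440,613.6
Cap limit = $454,500 × 1.02 = $463,590
Taxable assessed value = min($440,613.6, $463,590) = $440,613.6 (cap does not bind)
Regional Park District: $440,613.6 × 0.00474 = $2,088.508464
City of Bellmead: $440,613.6 × 0.0108 = $4,758.62688
Pellston School District: $440,613.6 × 0.0265 = $11,676.2604
Total = $18,523.395744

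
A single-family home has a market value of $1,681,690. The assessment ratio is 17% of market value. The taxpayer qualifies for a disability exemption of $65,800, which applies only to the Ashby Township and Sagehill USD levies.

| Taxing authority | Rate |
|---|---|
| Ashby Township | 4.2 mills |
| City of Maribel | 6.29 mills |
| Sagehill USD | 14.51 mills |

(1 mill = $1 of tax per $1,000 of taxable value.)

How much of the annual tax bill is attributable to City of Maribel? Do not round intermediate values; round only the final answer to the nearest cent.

$1,798.23

Assessed value = $1,681,690 × 0.17 = $285,887.3
City of Maribel taxable value = $285,887.3 (exemption does not apply)
City of Maribel levy = $285,887.3 × 0.00629 = $1,798.231117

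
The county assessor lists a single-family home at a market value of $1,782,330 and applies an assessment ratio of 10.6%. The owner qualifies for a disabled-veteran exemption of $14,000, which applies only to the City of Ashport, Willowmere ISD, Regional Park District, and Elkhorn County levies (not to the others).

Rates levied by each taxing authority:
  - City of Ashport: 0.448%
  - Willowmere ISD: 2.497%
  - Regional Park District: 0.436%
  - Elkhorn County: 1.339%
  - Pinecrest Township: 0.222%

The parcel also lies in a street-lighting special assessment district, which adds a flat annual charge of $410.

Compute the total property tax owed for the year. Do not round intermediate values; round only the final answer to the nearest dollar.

$9,086

Assessed value = $1,782,330 × 0.106 = $188,926.98
City of Ashport: ($188,926.98 − $14,000) × 0.00448 = $174,926.98 × 0.00448 = $783.6728704
Willowmere ISD: ($188,926.98 − $14,000) × 0.02497 = $174,926.98 × 0.02497 = $4,367.9266906
Regional Park District: ($188,926.98 − $14,000) × 0.00436 = $174,926.98 × 0.00436 = $762.6816328
Elkhorn County: ($188,926.98 − $14,000) × 0.01339 = $174,926.98 × 0.01339 = $2,342.2722622
Pinecrest Township: $188,926.98 × 0.00222 = $419.4178956
Levies subtotal = $8,675.9713516
Total = $8,675.9713516 + $410 = $9,085.9713516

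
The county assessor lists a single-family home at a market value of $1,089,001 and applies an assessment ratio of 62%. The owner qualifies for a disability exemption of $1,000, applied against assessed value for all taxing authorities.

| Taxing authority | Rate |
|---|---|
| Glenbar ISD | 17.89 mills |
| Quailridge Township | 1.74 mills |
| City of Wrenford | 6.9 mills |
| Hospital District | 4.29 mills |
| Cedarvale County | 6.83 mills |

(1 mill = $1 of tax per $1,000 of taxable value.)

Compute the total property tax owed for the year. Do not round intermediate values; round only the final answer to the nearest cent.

$25,382.90

Assessed value = $1,089,001 × 0.62 = $675,180.62
Taxable value = $675,180.62 − $1,000 = $674,180.62
Glenbar ISD: $674,180.62 × 0.01789 = $12,061.0912918
Quailridge Township: $674,180.62 × 0.00174 = $1,173.0742788
City of Wrenford: $674,180.62 × 0.0069 = $4,651.846278
Hospital District: $674,180.62 × 0.00429 = $2,892.2348598
Cedarvale County: $674,180.62 × 0.00683 = $4,604.6536346
Total = $12,061.0912918 + $1,173.0742788 + $4,651.846278 + $2,892.2348598 + $4,604.6536346 = $25,382.900343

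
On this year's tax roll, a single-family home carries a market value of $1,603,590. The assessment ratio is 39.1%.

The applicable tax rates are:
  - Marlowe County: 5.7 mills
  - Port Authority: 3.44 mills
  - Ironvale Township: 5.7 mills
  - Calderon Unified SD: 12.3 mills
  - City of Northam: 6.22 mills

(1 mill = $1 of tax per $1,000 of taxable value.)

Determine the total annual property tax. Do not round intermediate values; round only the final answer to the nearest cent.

Assessed value = $1,603,590 × 0.391 = $627,003.69
Marlowe County: $627,003.69 × 0.0057 = $3,573.921033
Port Authority: $627,003.69 × 0.00344 = $2,156.8926936
Ironvale Township: $627,003.69 × 0.0057 = $3,573.921033
Calderon Unified SD: $627,003.69 × 0.0123 = $7,712.145387
City of Northam: $627,003.69 × 0.00622 = $3,899.9629518
Total = $3,573.921033 + $2,156.8926936 + $3,573.921033 + $7,712.145387 + $3,899.9629518 = $20,916.8430984

$20,916.84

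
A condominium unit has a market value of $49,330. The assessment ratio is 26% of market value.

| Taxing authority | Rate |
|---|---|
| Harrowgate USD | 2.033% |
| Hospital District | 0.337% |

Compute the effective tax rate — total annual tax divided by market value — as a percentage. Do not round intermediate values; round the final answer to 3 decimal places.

0.616%

Assessed value = $49,330 × 0.26 = $12,825.8
Harrowgate USD: $12,825.8 × 0.02033 = $260.748514
Hospital District: $12,825.8 × 0.00337 = $43.222946
Total tax = $303.97146
Effective rate = $303.97146 ÷ $49,330 = 0.616% of market value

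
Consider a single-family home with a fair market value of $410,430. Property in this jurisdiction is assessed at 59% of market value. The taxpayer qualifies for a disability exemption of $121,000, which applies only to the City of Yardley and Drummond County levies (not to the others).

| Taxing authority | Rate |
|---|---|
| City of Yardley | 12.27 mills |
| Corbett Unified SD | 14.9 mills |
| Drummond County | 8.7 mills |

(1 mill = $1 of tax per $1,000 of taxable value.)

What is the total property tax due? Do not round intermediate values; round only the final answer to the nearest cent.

$6,148.68

Assessed value = $410,430 × 0.59 = $242,153.7
City of Yardley: ($242,153.7 − $121,000) × 0.01227 = $121,153.7 × 0.01227 = $1,486.555899
Corbett Unified SD: $242,153.7 × 0.0149 = $3,608.09013
Drummond County: ($242,153.7 − $121,000) × 0.0087 = $121,153.7 × 0.0087 = $1,054.03719
Total = $6,148.683219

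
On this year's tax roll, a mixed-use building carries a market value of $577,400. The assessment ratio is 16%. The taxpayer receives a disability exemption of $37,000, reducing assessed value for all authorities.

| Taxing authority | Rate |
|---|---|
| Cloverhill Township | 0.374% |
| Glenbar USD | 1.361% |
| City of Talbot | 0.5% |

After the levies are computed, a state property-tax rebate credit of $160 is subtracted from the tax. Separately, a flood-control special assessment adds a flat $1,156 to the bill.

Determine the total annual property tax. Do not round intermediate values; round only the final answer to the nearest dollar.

Assessed value = $577,400 × 0.16 = $92,384
Taxable value = $92,384 − $37,000 = $55,384
Cloverhill Township: $55,384 × 0.00374 = $207.13616
Glenbar USD: $55,384 × 0.01361 = $753.77624
City of Talbot: $55,384 × 0.005 = $276.92
Levies subtotal = $1,237.8324
After credit = $1,237.8324 − $160 = $1,077.8324
Total = $1,077.8324 + $1,156 = $2,233.8324

$2,234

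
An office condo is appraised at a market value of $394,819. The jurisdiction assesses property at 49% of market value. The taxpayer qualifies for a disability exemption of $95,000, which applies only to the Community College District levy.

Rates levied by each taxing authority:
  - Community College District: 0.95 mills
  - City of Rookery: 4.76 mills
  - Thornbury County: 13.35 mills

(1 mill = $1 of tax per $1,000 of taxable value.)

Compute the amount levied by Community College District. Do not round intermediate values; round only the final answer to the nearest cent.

$93.54

Assessed value = $394,819 × 0.49 = $193,461.31
Community College District taxable value = $193,461.31 − $95,000 = $98,461.31
Community College District levy = $98,461.31 × 0.00095 = $93.5382445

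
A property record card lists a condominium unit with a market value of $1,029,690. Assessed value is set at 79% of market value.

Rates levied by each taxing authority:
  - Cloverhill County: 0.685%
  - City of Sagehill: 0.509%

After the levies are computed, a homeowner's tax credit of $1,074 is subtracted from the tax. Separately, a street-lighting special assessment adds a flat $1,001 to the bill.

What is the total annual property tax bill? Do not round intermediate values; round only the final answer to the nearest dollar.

$9,640

Assessed value = $1,029,690 × 0.79 = $813,455.1
Cloverhill County: $813,455.1 × 0.00685 = $5,572.167435
City of Sagehill: $813,455.1 × 0.00509 = $4,140.486459
Levies subtotal = $9,712.653894
After credit = $9,712.653894 − $1,074 = $8,638.653894
Total = $8,638.653894 + $1,001 = $9,639.653894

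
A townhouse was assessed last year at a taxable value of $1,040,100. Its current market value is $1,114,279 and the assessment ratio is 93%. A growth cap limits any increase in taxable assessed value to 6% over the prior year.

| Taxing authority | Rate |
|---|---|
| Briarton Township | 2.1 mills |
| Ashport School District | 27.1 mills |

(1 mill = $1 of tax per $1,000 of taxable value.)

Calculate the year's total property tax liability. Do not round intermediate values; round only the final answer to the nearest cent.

$30,259.36

Uncapped assessed value = $1,114,279 × 0.93 = $1,036,279.47
Cap limit = $1,040,100 × 1.06 = $1,102,506
Taxable assessed value = min($1,036,279.47, $1,102,506) = $1,036,279.47 (cap does not bind)
Briarton Township: $1,036,279.47 × 0.0021 = $2,176.186887
Ashport School District: $1,036,279.47 × 0.0271 = $28,083.173637
Total = $30,259.360524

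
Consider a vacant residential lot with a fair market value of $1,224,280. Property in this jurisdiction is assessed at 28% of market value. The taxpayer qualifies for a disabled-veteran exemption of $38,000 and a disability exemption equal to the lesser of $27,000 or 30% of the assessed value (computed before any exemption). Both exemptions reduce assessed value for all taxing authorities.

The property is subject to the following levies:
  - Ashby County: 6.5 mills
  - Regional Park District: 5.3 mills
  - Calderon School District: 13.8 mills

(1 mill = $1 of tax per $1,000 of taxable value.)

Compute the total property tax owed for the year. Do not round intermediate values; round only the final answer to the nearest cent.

$7,111.64

Assessed value = $1,224,280 × 0.28 = $342,798.4
Disability exemption = min($27,000, 30% × $342,798.4) = min($27,000, $102,839.52) = $27,000 (dollar cap binds)
Taxable value = $342,798.4 − $38,000 − $27,000 = $277,798.4
Ashby County: $277,798.4 × 0.0065 = $1,805.6896
Regional Park District: $277,798.4 × 0.0053 = $1,472.33152
Calderon School District: $277,798.4 × 0.0138 = $3,833.61792
Total = $7,111.63904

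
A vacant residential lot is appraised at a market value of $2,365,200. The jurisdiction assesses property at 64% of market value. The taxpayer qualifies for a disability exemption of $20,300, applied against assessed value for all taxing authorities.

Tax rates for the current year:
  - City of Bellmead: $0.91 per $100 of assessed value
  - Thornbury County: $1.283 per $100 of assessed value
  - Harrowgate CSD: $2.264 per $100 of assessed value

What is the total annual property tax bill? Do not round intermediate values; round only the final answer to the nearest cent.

$66,562.09

Assessed value = $2,365,200 × 0.64 = $1,513,728
Taxable value = $1,513,728 − $20,300 = $1,493,428
City of Bellmead: $1,493,428 × 0.0091 = $13,590.1948
Thornbury County: $1,493,428 × 0.01283 = $19,160.68124
Harrowgate CSD: $1,493,428 × 0.02264 = $33,811.20992
Total = $13,590.1948 + $19,160.68124 + $33,811.20992 = $66,562.08596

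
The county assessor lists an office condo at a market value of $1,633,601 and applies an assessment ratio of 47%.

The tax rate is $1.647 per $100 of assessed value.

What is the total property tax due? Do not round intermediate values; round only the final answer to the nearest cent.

Assessed value = $1,633,601 × 0.47 = $767,792.47
Tax = $767,792.47 × 0.01647 = $12,645.5419809

$12,645.54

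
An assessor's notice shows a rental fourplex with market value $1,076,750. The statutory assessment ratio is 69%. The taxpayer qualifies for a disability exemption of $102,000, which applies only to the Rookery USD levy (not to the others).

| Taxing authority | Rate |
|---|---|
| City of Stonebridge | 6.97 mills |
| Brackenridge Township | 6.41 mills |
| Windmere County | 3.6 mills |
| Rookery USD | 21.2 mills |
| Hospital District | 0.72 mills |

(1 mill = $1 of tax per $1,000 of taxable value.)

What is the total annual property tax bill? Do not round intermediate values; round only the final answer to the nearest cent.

$26,738.65

Assessed value = $1,076,750 × 0.69 = $742,957.5
City of Stonebridge: $742,957.5 × 0.00697 = $5,178.413775
Brackenridge Township: $742,957.5 × 0.00641 = $4,762.357575
Windmere County: $742,957.5 × 0.0036 = $2,674.647
Rookery USD: ($742,957.5 − $102,000) × 0.0212 = $640,957.5 × 0.0212 = $13,588.299
Hospital District: $742,957.5 × 0.00072 = $534.9294
Total = $26,738.64675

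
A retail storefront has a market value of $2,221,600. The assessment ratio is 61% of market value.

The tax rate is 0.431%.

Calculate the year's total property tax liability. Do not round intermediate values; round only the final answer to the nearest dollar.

Assessed value = $2,221,600 × 0.61 = $1,355,176
Tax = $1,355,176 × 0.00431 = $5,840.80856

$5,841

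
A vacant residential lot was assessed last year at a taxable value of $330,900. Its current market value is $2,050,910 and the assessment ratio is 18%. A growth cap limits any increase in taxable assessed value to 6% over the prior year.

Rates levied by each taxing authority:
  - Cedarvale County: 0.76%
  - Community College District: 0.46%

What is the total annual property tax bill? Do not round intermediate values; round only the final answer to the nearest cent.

Uncapped assessed value = $2,050,910 × 0.18 = $369,163.8
Cap limit = $330,900 × 1.06 = $350,754
Taxable assessed value = min($369,163.8, $350,754) = $350,754 (cap binds)
Cedarvale County: $350,754 × 0.0076 = $2,665.7304
Community College District: $350,754 × 0.0046 = $1,613.4684
Total = $4,279.1988

$4,279.20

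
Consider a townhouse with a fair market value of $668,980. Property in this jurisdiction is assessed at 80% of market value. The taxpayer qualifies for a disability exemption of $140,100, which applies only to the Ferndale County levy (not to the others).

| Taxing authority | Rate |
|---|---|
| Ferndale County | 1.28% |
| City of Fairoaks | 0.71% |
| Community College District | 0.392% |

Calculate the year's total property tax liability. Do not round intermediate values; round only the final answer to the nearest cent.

Assessed value = $668,980 × 0.8 = $535,184
Ferndale County: ($535,184 − $140,100) × 0.0128 = $395,084 × 0.0128 = $5,057.0752
City of Fairoaks: $535,184 × 0.0071 = $3,799.8064
Community College District: $535,184 × 0.00392 = $2,097.92128
Total = $10,954.80288

$10,954.80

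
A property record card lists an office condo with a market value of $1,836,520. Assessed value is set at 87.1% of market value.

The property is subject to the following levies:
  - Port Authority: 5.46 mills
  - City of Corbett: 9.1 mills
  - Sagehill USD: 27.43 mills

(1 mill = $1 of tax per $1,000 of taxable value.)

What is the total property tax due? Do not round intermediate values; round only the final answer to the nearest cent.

$67,167.58

Assessed value = $1,836,520 × 0.871 = $1,599,608.92
Port Authority: $1,599,608.92 × 0.00546 = $8,733.8647032
City of Corbett: $1,599,608.92 × 0.0091 = $14,556.441172
Sagehill USD: $1,599,608.92 × 0.02743 = $43,877.2726756
Total = $8,733.8647032 + $14,556.441172 + $43,877.2726756 = $67,167.5785508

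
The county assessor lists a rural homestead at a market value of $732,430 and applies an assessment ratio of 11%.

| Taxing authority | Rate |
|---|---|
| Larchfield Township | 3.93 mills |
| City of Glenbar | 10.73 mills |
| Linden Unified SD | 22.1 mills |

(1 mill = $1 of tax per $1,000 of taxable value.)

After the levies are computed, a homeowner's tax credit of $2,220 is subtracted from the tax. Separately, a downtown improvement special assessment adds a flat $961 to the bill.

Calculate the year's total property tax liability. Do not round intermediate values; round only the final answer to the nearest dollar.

Assessed value = $732,430 × 0.11 = $80,567.3
Larchfield Township: $80,567.3 × 0.00393 = $316.629489
City of Glenbar: $80,567.3 × 0.01073 = $864.487129
Linden Unified SD: $80,567.3 × 0.0221 = $1,780.53733
Levies subtotal = $2,961.653948
After credit = $2,961.653948 − $2,220 = $741.653948
Total = $741.653948 + $961 = $1,702.653948

$1,703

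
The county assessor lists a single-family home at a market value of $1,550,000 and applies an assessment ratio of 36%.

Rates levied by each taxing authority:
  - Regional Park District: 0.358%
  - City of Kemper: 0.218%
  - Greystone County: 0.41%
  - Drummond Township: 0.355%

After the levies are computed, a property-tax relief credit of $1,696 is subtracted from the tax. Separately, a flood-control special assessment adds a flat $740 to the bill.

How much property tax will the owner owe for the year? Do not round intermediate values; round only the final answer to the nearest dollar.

$6,527

Assessed value = $1,550,000 × 0.36 = $558,000
Regional Park District: $558,000 × 0.00358 = $1,997.64
City of Kemper: $558,000 × 0.00218 = $1,216.44
Greystone County: $558,000 × 0.0041 = $2,287.8
Drummond Township: $558,000 × 0.00355 = $1,980.9
Levies subtotal = $7,482.78
After credit = $7,482.78 − $1,696 = $5,786.78
Total = $5,786.78 + $740 = $6,526.78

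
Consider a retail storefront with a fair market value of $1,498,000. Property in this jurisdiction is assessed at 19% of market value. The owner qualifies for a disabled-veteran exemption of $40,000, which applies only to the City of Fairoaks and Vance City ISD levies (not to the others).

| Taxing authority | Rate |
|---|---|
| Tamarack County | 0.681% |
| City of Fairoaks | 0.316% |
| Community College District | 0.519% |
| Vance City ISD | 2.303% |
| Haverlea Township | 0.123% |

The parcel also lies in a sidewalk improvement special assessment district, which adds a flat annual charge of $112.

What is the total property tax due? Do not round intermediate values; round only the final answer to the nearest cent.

$10,284.12

Assessed value = $1,498,000 × 0.19 = $284,620
Tamarack County: $284,620 × 0.00681 = $1,938.2622
City of Fairoaks: ($284,620 − $40,000) × 0.00316 = $244,620 × 0.00316 = $772.9992
Community College District: $284,620 × 0.00519 = $1,477.1778
Vance City ISD: ($284,620 − $40,000) × 0.02303 = $244,620 × 0.02303 = $5,633.5986
Haverlea Township: $284,620 × 0.00123 = $350.0826
Levies subtotal = $10,172.1204
Total = $10,172.1204 + $112 = $10,284.1204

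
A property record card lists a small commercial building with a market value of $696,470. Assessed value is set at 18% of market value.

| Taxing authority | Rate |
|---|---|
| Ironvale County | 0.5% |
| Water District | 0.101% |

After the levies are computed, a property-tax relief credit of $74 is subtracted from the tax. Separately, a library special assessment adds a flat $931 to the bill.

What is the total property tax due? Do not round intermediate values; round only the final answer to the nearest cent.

$1,610.44

Assessed value = $696,470 × 0.18 = $125,364.6
Ironvale County: $125,364.6 × 0.005 = $626.823
Water District: $125,364.6 × 0.00101 = $126.618246
Levies subtotal = $753.441246
After credit = $753.441246 − $74 = $679.441246
Total = $679.441246 + $931 = $1,610.441246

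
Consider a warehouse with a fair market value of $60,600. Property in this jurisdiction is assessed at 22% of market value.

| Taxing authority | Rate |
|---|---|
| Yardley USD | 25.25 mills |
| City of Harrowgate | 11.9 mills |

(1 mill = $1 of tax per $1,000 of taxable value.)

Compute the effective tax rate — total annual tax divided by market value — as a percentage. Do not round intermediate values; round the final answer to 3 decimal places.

Assessed value = $60,600 × 0.22 = $13,332
Yardley USD: $13,332 × 0.02525 = $336.633
City of Harrowgate: $13,332 × 0.0119 = $158.6508
Total tax = $495.2838
Effective rate = $495.2838 ÷ $60,600 = 0.817% of market value

0.817%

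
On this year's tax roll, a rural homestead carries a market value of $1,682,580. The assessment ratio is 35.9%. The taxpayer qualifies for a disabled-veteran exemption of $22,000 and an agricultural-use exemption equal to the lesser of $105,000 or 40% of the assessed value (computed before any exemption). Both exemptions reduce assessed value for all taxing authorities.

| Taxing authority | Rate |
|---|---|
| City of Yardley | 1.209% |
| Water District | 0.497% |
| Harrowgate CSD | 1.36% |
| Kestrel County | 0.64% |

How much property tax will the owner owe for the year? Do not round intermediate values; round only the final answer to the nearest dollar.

$17,679

Assessed value = $1,682,580 × 0.359 = $604,046.22
Agricultural-use exemption = min($105,000, 40% × $604,046.22) = min($105,000, $241,618.488) = $105,000 (dollar cap binds)
Taxable value = $604,046.22 − $22,000 − $105,000 = $477,046.22
City of Yardley: $477,046.22 × 0.01209 = $5,767.4887998
Water District: $477,046.22 × 0.00497 = $2,370.9197134
Harrowgate CSD: $477,046.22 × 0.0136 = $6,487.828592
Kestrel County: $477,046.22 × 0.0064 = $3,053.095808
Total = $17,679.3329132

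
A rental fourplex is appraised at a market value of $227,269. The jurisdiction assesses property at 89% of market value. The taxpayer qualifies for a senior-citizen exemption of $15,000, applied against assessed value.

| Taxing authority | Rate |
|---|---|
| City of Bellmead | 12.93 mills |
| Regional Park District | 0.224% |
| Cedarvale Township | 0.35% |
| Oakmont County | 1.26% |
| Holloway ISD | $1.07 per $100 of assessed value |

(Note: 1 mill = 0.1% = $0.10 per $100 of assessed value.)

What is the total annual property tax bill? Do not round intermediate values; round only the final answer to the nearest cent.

Assessed value = $227,269 × 0.89 = $202,269.41
Taxable value = $202,269.41 − $15,000 = $187,269.41
City of Bellmead: $187,269.41 × 0.01293 = $2,421.3934713
Regional Park District: $187,269.41 × 0.00224 = $419.4834784
Cedarvale Township: $187,269.41 × 0.0035 = $655.442935
Oakmont County: $187,269.41 × 0.0126 = $2,359.594566
Holloway ISD: $187,269.41 × 0.0107 = $2,003.782687
Total = $7,859.6971377

$7,859.70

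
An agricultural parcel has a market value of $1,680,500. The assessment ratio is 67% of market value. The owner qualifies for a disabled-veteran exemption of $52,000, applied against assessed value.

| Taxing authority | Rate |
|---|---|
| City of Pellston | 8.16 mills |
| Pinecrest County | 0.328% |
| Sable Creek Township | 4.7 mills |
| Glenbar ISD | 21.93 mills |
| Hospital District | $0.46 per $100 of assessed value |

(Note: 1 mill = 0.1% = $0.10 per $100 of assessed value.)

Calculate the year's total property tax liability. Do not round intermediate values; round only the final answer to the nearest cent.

Assessed value = $1,680,500 × 0.67 = $1,125,935
Taxable value = $1,125,935 − $52,000 = $1,073,935
City of Pellston: $1,073,935 × 0.00816 = $8,763.3096
Pinecrest County: $1,073,935 × 0.00328 = $3,522.5068
Sable Creek Township: $1,073,935 × 0.0047 = $5,047.4945
Glenbar ISD: $1,073,935 × 0.02193 = $23,551.39455
Hospital District: $1,073,935 × 0.0046 = $4,940.101
Total = $45,824.80645

$45,824.81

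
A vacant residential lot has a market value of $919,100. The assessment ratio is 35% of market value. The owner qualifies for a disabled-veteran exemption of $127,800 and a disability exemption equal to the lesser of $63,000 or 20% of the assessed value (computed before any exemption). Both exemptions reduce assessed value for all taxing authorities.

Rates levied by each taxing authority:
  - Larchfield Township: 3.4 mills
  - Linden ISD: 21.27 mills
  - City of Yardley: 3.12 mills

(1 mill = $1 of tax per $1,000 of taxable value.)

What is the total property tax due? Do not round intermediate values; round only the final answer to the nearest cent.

Assessed value = $919,100 × 0.35 = $321,685
Disability exemption = min($63,000, 20% × $321,685) = min($63,000, $64,337) = $63,000 (dollar cap binds)
Taxable value = $321,685 − $127,800 − $63,000 = $130,885
Larchfield Township: $130,885 × 0.0034 = $445.009
Linden ISD: $130,885 × 0.02127 = $2,783.92395
City of Yardley: $130,885 × 0.00312 = $408.3612
Total = $3,637.29415

$3,637.29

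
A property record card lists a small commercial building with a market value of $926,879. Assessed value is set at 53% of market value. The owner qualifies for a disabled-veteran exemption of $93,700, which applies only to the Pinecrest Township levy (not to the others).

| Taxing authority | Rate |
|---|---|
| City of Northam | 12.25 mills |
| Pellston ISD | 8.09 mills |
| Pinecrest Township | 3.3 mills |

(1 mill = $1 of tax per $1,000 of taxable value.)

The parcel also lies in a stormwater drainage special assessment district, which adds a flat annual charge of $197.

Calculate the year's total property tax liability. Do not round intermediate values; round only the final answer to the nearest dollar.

Assessed value = $926,879 × 0.53 = $491,245.87
City of Northam: $491,245.87 × 0.01225 = $6,017.7619075
Pellston ISD: $491,245.87 × 0.00809 = $3,974.1790883
Pinecrest Township: ($491,245.87 − $93,700) × 0.0033 = $397,545.87 × 0.0033 = $1,311.901371
Levies subtotal = $11,303.8423668
Total = $11,303.8423668 + $197 = $11,500.8423668

$11,501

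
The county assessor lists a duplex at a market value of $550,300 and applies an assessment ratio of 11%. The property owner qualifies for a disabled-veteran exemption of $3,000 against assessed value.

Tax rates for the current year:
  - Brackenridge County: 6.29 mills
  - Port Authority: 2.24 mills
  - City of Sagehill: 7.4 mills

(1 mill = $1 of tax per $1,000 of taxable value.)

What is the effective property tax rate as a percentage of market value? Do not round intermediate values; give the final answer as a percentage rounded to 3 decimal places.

0.167%

Assessed value = $550,300 × 0.11 = $60,533
Taxable value = $60,533 − $3,000 = $57,533
Brackenridge County: $57,533 × 0.00629 = $361.88257
Port Authority: $57,533 × 0.00224 = $128.87392
City of Sagehill: $57,533 × 0.0074 = $425.7442
Total tax = $916.50069
Effective rate = $916.50069 ÷ $550,300 = 0.167% of market value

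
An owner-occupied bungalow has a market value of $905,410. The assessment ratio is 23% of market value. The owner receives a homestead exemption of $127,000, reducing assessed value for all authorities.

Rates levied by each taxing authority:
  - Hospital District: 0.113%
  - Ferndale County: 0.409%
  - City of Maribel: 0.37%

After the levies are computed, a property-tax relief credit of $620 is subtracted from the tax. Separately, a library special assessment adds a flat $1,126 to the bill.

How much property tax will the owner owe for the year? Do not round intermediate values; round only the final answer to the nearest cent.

$1,230.70

Assessed value = $905,410 × 0.23 = $208,244.3
Taxable value = $208,244.3 − $127,000 = $81,244.3
Hospital District: $81,244.3 × 0.00113 = $91.806059
Ferndale County: $81,244.3 × 0.00409 = $332.289187
City of Maribel: $81,244.3 × 0.0037 = $300.60391
Levies subtotal = $724.699156
After credit = $724.699156 − $620 = $104.699156
Total = $104.699156 + $1,126 = $1,230.699156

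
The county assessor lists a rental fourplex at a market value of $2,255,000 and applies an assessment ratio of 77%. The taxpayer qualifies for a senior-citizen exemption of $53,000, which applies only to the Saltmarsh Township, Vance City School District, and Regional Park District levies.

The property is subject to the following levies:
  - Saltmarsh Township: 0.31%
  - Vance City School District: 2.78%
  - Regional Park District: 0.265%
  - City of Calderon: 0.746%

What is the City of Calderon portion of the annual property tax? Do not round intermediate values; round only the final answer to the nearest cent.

Assessed value = $2,255,000 × 0.77 = $1,736,350
City of Calderon taxable value = $1,736,350 (exemption does not apply)
City of Calderon levy = $1,736,350 × 0.00746 = $12,953.171

$12,953.17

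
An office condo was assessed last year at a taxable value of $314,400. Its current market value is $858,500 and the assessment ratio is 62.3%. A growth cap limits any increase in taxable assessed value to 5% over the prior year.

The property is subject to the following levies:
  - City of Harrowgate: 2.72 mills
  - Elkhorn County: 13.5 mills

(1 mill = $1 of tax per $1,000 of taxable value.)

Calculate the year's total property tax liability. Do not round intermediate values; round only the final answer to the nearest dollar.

Uncapped assessed value = $858,500 × 0.623 = $534,845.5
Cap limit = $314,400 × 1.05 = $330,120
Taxable assessed value = min($534,845.5, $330,120) = $330,120 (cap binds)
City of Harrowgate: $330,120 × 0.00272 = $897.9264
Elkhorn County: $330,120 × 0.0135 = $4,456.62
Total = $5,354.5464

$5,355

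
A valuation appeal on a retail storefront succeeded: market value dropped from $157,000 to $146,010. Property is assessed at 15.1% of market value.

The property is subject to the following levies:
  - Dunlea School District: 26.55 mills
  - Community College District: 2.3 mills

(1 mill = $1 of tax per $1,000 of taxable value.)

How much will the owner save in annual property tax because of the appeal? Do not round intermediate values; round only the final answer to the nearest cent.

Old assessed value = $157,000 × 0.151 = $23,707
New assessed value = $146,010 × 0.151 = $22,047.51
Combined rate = 0.02655 + 0.0023 = 0.02885
Old tax = $23,707 × 0.02885 = $683.94695
New tax = $22,047.51 × 0.02885 = $636.0706635
Reduction = $683.94695 − $636.0706635 = $47.8762865

$47.88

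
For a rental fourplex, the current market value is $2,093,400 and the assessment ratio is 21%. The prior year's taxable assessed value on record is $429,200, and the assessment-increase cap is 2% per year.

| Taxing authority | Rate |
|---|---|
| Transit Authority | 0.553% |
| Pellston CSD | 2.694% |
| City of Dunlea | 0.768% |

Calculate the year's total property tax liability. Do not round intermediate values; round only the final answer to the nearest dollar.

Uncapped assessed value = $2,093,400 × 0.21 = $439,614
Cap limit = $429,200 × 1.02 = $437,784
Taxable assessed value = min($439,614, $437,784) = $437,784 (cap binds)
Transit Authority: $437,784 × 0.00553 = $2,420.94552
Pellston CSD: $437,784 × 0.02694 = $11,793.90096
City of Dunlea: $437,784 × 0.00768 = $3,362.18112
Total = $17,577.0276

$17,577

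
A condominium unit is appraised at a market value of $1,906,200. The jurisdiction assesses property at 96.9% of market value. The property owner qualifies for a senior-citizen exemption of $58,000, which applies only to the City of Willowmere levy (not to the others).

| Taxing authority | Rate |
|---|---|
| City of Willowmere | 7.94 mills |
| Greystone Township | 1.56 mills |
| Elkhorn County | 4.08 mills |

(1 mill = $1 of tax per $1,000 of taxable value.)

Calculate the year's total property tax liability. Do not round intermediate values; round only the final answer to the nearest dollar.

$24,623

Assessed value = $1,906,200 × 0.969 = $1,847,107.8
City of Willowmere: ($1,847,107.8 − $58,000) × 0.00794 = $1,789,107.8 × 0.00794 = $14,205.515932
Greystone Township: $1,847,107.8 × 0.00156 = $2,881.488168
Elkhorn County: $1,847,107.8 × 0.00408 = $7,536.199824
Total = $24,623.203924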